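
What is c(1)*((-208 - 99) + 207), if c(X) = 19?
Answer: -1900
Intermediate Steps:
c(1)*((-208 - 99) + 207) = 19*((-208 - 99) + 207) = 19*(-307 + 207) = 19*(-100) = -1900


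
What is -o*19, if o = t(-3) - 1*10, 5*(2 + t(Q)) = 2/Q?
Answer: 3458/15 ≈ 230.53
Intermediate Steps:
t(Q) = -2 + 2/(5*Q) (t(Q) = -2 + (2/Q)/5 = -2 + 2/(5*Q))
o = -182/15 (o = (-2 + (2/5)/(-3)) - 1*10 = (-2 + (2/5)*(-1/3)) - 10 = (-2 - 2/15) - 10 = -32/15 - 10 = -182/15 ≈ -12.133)
-o*19 = -1*(-182/15)*19 = (182/15)*19 = 3458/15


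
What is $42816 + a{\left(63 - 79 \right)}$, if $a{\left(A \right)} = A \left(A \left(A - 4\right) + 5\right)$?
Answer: $37616$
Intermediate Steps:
$a{\left(A \right)} = A \left(5 + A \left(-4 + A\right)\right)$ ($a{\left(A \right)} = A \left(A \left(-4 + A\right) + 5\right) = A \left(5 + A \left(-4 + A\right)\right)$)
$42816 + a{\left(63 - 79 \right)} = 42816 + \left(63 - 79\right) \left(5 + \left(63 - 79\right)^{2} - 4 \left(63 - 79\right)\right) = 42816 - 16 \left(5 + \left(-16\right)^{2} - -64\right) = 42816 - 16 \left(5 + 256 + 64\right) = 42816 - 5200 = 37616$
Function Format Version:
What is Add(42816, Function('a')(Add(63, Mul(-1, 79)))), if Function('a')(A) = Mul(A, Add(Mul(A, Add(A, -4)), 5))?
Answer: 37616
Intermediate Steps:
Function('a')(A) = Mul(A, Add(5, Mul(A, Add(-4, A)))) (Function('a')(A) = Mul(A, Add(Mul(A, Add(-4, A)), 5)) = Mul(A, Add(5, Mul(A, Add(-4, A)))))
Add(42816, Function('a')(Add(63, Mul(-1, 79)))) = Add(42816, Mul(Add(63, Mul(-1, 79)), Add(5, Pow(Add(63, Mul(-1, 79)), 2), Mul(-4, Add(63, Mul(-1, 79)))))) = Add(42816, Mul(Add(63, -79), Add(5, Pow(Add(63, -79), 2), Mul(-4, Add(63, -79))))) = Add(42816, Mul(-16, Add(5, Pow(-16, 2), Mul(-4, -16)))) = Add(42816, Mul(-16, Add(5, 256, 64))) = Add(42816, Mul(-16, 325)) = Add(42816, -5200) = 37616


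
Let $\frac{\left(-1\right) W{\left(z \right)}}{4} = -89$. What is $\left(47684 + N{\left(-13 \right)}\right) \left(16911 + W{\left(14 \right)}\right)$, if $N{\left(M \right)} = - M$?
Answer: $823584099$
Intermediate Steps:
$W{\left(z \right)} = 356$ ($W{\left(z \right)} = \left(-4\right) \left(-89\right) = 356$)
$\left(47684 + N{\left(-13 \right)}\right) \left(16911 + W{\left(14 \right)}\right) = \left(47684 - -13\right) \left(16911 + 356\right) = \left(47684 + 13\right) 17267 = 47697 \cdot 17267 = 823584099$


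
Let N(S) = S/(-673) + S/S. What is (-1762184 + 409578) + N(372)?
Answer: -910303537/673 ≈ -1.3526e+6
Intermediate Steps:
N(S) = 1 - S/673 (N(S) = S*(-1/673) + 1 = -S/673 + 1 = 1 - S/673)
(-1762184 + 409578) + N(372) = (-1762184 + 409578) + (1 - 1/673*372) = -1352606 + (1 - 372/673) = -1352606 + 301/673 = -910303537/673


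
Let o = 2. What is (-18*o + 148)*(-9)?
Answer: -1008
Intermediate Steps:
(-18*o + 148)*(-9) = (-18*2 + 148)*(-9) = (-36 + 148)*(-9) = 112*(-9) = -1008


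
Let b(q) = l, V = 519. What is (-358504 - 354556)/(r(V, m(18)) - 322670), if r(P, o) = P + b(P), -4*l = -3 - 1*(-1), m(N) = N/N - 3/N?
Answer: 1426120/644301 ≈ 2.2134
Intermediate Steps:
m(N) = 1 - 3/N
l = ½ (l = -(-3 - 1*(-1))/4 = -(-3 + 1)/4 = -¼*(-2) = ½ ≈ 0.50000)
b(q) = ½
r(P, o) = ½ + P (r(P, o) = P + ½ = ½ + P)
(-358504 - 354556)/(r(V, m(18)) - 322670) = (-358504 - 354556)/((½ + 519) - 322670) = -713060/(1039/2 - 322670) = -713060/(-644301/2) = -713060*(-2/644301) = 1426120/644301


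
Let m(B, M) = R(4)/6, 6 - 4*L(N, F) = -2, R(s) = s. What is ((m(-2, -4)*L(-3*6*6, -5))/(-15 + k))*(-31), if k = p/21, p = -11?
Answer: 434/163 ≈ 2.6626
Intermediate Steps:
L(N, F) = 2 (L(N, F) = 3/2 - ¼*(-2) = 3/2 + ½ = 2)
k = -11/21 ≈ -0.52381
m(B, M) = ⅔ (m(B, M) = 4/6 = 4*(⅙) = ⅔)
((m(-2, -4)*L(-3*6*6, -5))/(-15 + k))*(-31) = (((⅔)*2)/(-15 - 11/21))*(-31) = (4/(3*(-326/21)))*(-31) = ((4/3)*(-21/326))*(-31) = -14/163*(-31) = 434/163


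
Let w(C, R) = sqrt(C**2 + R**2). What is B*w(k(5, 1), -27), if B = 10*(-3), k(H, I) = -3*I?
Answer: -90*sqrt(82) ≈ -814.98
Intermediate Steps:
B = -30
B*w(k(5, 1), -27) = -30*sqrt((-3*1)**2 + (-27)**2) = -30*sqrt((-3)**2 + 729) = -30*sqrt(9 + 729) = -90*sqrt(82)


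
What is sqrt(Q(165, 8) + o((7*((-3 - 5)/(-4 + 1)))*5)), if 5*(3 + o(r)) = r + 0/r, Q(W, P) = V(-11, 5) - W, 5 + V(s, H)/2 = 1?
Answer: 2*I*sqrt(354)/3 ≈ 12.543*I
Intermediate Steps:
V(s, H) = -8 (V(s, H) = -10 + 2*1 = -10 + 2 = -8)
Q(W, P) = -8 - W
o(r) = -3 + r/5 (o(r) = -3 + (r + 0/r)/5 = -3 + (r + 0)/5 = -3 + r/5)
sqrt(Q(165, 8) + o((7*((-3 - 5)/(-4 + 1)))*5)) = sqrt((-8 - 1*165) + (-3 + ((7*((-3 - 5)/(-4 + 1)))*5)/5)) = sqrt((-8 - 165) + (-3 + ((7*(-8/(-3)))*5)/5)) = sqrt(-173 + (-3 + ((7*(-8*(-1/3)))*5)/5)) = sqrt(-173 + (-3 + ((7*(8/3))*5)/5)) = sqrt(-173 + (-3 + ((56/3)*5)/5)) = sqrt(-173 + (-3 + (1/5)*(280/3))) = sqrt(-173 + (-3 + 56/3)) = sqrt(-173 + 47/3) = sqrt(-472/3) = 2*I*sqrt(354)/3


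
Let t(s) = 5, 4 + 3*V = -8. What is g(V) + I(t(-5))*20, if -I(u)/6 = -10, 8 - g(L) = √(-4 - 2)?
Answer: 1208 - I*√6 ≈ 1208.0 - 2.4495*I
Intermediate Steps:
V = -4 (V = -4/3 + (⅓)*(-8) = -4/3 - 8/3 = -4)
g(L) = 8 - I*√6 (g(L) = 8 - √(-4 - 2) = 8 - √(-6) = 8 - I*√6)
I(u) = 60 (I(u) = -6*(-10) = 60)
g(V) + I(t(-5))*20 = (8 - I*√6) + 60*20 = (8 - I*√6) + 1200 = 1208 - I*√6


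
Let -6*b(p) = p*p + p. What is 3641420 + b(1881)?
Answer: 3051413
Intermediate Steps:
b(p) = -p/6 - p**2/6 (b(p) = -(p*p + p)/6 = -(p**2 + p)/6 = -(p + p**2)/6 = -p/6 - p**2/6)
3641420 + b(1881) = 3641420 - 1/6*1881*(1 + 1881) = 3641420 - 1/6*1881*1882 = 3641420 - 590007 = 3051413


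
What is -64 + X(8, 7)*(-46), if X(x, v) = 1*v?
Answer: -386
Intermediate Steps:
X(x, v) = v
-64 + X(8, 7)*(-46) = -64 + 7*(-46) = -64 - 322 = -386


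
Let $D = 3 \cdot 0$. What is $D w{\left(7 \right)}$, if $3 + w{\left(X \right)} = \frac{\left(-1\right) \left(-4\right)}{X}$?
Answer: $0$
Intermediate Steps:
$D = 0$
$w{\left(X \right)} = -3 + \frac{4}{X}$ ($w{\left(X \right)} = -3 + \frac{\left(-1\right) \left(-4\right)}{X} = -3 + \frac{4}{X}$)
$D w{\left(7 \right)} = 0 \left(-3 + \frac{4}{7}\right) = 0 \left(- \frac{17}{7}\right) = 0$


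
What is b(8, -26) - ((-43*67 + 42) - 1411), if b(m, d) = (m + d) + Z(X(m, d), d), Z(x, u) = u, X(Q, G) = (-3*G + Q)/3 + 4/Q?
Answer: 4206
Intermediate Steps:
X(Q, G) = -G + 4/Q + Q/3 (X(Q, G) = (Q - 3*G)*(⅓) + 4/Q = (-G + Q/3) + 4/Q = -G + 4/Q + Q/3)
b(m, d) = m + 2*d (b(m, d) = (m + d) + d = (d + m) + d = m + 2*d)
b(8, -26) - ((-43*67 + 42) - 1411) = (8 + 2*(-26)) - ((-43*67 + 42) - 1411) = (8 - 52) - ((-2881 + 42) - 1411) = -44 - (-2839 - 1411) = -44 - 1*(-4250) = -44 + 4250 = 4206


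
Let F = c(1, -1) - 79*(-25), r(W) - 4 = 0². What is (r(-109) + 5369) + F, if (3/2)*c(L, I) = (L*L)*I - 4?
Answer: 22034/3 ≈ 7344.7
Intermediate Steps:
r(W) = 4 (r(W) = 4 + 0² = 4 + 0 = 4)
c(L, I) = -8/3 + 2*I*L²/3 (c(L, I) = 2*((L*L)*I - 4)/3 = 2*(L²*I - 4)/3 = 2*(I*L² - 4)/3 = 2*(-4 + I*L²)/3 = -8/3 + 2*I*L²/3)
F = 5915/3 (F = (-8/3 + (⅔)*(-1)*1²) - 79*(-25) = (-8/3 + (⅔)*(-1)*1) + 1975 = (-8/3 - ⅔) + 1975 = -10/3 + 1975 = 5915/3 ≈ 1971.7)
(r(-109) + 5369) + F = (4 + 5369) + 5915/3 = 5373 + 5915/3 = 22034/3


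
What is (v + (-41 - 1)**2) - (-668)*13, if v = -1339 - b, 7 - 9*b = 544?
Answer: 27506/3 ≈ 9168.7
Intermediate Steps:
b = -179/3 (b = 7/9 - 1/9*544 = 7/9 - 544/9 = -179/3 ≈ -59.667)
v = -3838/3 (v = -1339 - 1*(-179/3) = -1339 + 179/3 = -3838/3 ≈ -1279.3)
(v + (-41 - 1)**2) - (-668)*13 = (-3838/3 + (-41 - 1)**2) - (-668)*13 = (-3838/3 + (-42)**2) - 1*(-8684) = (-3838/3 + 1764) + 8684 = 1454/3 + 8684 = 27506/3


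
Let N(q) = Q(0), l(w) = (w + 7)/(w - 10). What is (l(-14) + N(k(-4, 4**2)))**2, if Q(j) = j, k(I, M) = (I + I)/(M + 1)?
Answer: 49/576 ≈ 0.085069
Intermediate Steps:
k(I, M) = 2*I/(1 + M) (k(I, M) = (2*I)/(1 + M) = 2*I/(1 + M))
l(w) = (7 + w)/(-10 + w)
N(q) = 0
(l(-14) + N(k(-4, 4**2)))**2 = ((7 - 14)/(-10 - 14) + 0)**2 = (-7/(-24) + 0)**2 = (-1/24*(-7) + 0)**2 = (7/24 + 0)**2 = (7/24)**2 = 49/576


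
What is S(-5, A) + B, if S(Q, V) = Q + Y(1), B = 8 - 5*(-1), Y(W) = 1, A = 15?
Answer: 9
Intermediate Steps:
B = 13 (B = 8 + 5 = 13)
S(Q, V) = 1 + Q (S(Q, V) = Q + 1 = 1 + Q)
S(-5, A) + B = (1 - 5) + 13 = -4 + 13 = 9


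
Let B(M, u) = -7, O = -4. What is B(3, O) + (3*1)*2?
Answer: -1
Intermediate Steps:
B(3, O) + (3*1)*2 = -7 + (3*1)*2 = -7 + 3*2 = -7 + 6 = -1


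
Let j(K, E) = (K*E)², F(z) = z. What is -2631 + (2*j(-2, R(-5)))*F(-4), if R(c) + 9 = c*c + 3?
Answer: -14183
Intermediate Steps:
R(c) = -6 + c² (R(c) = -9 + (c*c + 3) = -9 + (c² + 3) = -9 + (3 + c²) = -6 + c²)
j(K, E) = E²*K² (j(K, E) = (E*K)² = E²*K²)
-2631 + (2*j(-2, R(-5)))*F(-4) = -2631 + (2*((-6 + (-5)²)²*(-2)²))*(-4) = -2631 + (2*((-6 + 25)²*4))*(-4) = -2631 + (2*(19²*4))*(-4) = -2631 + (2*(361*4))*(-4) = -2631 + (2*1444)*(-4) = -2631 + 2888*(-4) = -2631 - 11552 = -14183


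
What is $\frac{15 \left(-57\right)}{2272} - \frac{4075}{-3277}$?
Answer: $\frac{6456565}{7445344} \approx 0.8672$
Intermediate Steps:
$\frac{15 \left(-57\right)}{2272} - \frac{4075}{-3277} = \left(-855\right) \frac{1}{2272} - - \frac{4075}{3277} = - \frac{855}{2272} + \frac{4075}{3277} = \frac{6456565}{7445344}$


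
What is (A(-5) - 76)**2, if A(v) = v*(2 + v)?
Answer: 3721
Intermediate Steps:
(A(-5) - 76)**2 = (-5*(2 - 5) - 76)**2 = (-5*(-3) - 76)**2 = (15 - 76)**2 = (-61)**2 = 3721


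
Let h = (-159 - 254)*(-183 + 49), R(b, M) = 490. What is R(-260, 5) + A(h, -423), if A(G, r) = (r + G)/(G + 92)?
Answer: 27217579/55434 ≈ 490.99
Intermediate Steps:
h = 55342 (h = -413*(-134) = 55342)
A(G, r) = (G + r)/(92 + G)
R(-260, 5) + A(h, -423) = 490 + (55342 - 423)/(92 + 55342) = 490 + 54919/55434 = 27217579/55434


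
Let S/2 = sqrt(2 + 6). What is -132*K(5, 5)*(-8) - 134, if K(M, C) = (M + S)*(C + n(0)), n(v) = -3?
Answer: 10426 + 8448*sqrt(2) ≈ 22373.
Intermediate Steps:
S = 4*sqrt(2) (S = 2*sqrt(2 + 6) = 2*sqrt(8) = 2*(2*sqrt(2)) = 4*sqrt(2) ≈ 5.6569)
K(M, C) = (-3 + C)*(M + 4*sqrt(2)) (K(M, C) = (M + 4*sqrt(2))*(C - 3) = (M + 4*sqrt(2))*(-3 + C) = (-3 + C)*(M + 4*sqrt(2)))
-132*K(5, 5)*(-8) - 134 = -132*(-12*sqrt(2) - 3*5 + 5*5 + 4*5*sqrt(2))*(-8) - 134 = -132*(-12*sqrt(2) - 15 + 25 + 20*sqrt(2))*(-8) - 134 = -132*(10 + 8*sqrt(2))*(-8) - 134 = -132*(-80 - 64*sqrt(2)) - 134 = (10560 + 8448*sqrt(2)) - 134 = 10426 + 8448*sqrt(2)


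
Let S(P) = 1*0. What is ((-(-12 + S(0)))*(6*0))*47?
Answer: 0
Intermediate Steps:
S(P) = 0
((-(-12 + S(0)))*(6*0))*47 = ((-(-12 + 0))*(6*0))*47 = (-1*(-12)*0)*47 = (12*0)*47 = 0*47 = 0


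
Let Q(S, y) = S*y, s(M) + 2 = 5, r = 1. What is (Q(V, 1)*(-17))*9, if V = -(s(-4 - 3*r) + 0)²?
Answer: 1377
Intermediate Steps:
s(M) = 3 (s(M) = -2 + 5 = 3)
V = -9 (V = -(3 + 0)² = -1*3² = -1*9 = -9)
(Q(V, 1)*(-17))*9 = (-9*1*(-17))*9 = -9*(-17)*9 = 153*9 = 1377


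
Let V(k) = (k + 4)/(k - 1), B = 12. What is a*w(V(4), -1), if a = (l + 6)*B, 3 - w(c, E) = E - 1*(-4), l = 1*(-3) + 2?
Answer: 0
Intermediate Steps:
V(k) = (4 + k)/(-1 + k)
l = -1 (l = -3 + 2 = -1)
w(c, E) = -1 - E (w(c, E) = 3 - (E - 1*(-4)) = 3 - (E + 4) = 3 - (4 + E) = 3 + (-4 - E) = -1 - E)
a = 60 (a = (-1 + 6)*12 = 5*12 = 60)
a*w(V(4), -1) = 60*(-1 - 1*(-1)) = 60*(-1 + 1) = 60*0 = 0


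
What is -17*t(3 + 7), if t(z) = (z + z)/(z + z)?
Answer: -17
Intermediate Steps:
t(z) = 1 (t(z) = (2*z)/((2*z)) = (2*z)*(1/(2*z)) = 1)
-17*t(3 + 7) = -17*1 = -17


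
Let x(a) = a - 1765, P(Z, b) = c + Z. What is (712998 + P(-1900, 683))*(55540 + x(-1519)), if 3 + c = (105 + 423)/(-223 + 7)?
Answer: 334429673248/9 ≈ 3.7159e+10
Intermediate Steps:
c = -49/9 (c = -3 + (105 + 423)/(-223 + 7) = -3 + 528/(-216) = -3 + 528*(-1/216) = -3 - 22/9 = -49/9 ≈ -5.4444)
P(Z, b) = -49/9 + Z
x(a) = -1765 + a
(712998 + P(-1900, 683))*(55540 + x(-1519)) = (712998 + (-49/9 - 1900))*(55540 + (-1765 - 1519)) = (712998 - 17149/9)*(55540 - 3284) = (6399833/9)*52256 = 334429673248/9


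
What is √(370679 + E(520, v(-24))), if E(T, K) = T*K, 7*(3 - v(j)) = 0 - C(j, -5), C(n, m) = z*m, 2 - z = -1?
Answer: √18185111/7 ≈ 609.20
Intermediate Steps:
z = 3 (z = 2 - 1*(-1) = 2 + 1 = 3)
C(n, m) = 3*m
v(j) = 6/7 (v(j) = 3 - (0 - 3*(-5))/7 = 3 - (0 - 1*(-15))/7 = 3 - (0 + 15)/7 = 3 - ⅐*15 = 3 - 15/7 = 6/7)
E(T, K) = K*T
√(370679 + E(520, v(-24))) = √(370679 + (6/7)*520) = √(370679 + 3120/7) = √(2597873/7) = √18185111/7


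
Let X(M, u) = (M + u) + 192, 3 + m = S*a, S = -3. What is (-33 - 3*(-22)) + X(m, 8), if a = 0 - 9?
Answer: 257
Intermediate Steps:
a = -9
m = 24 (m = -3 - 3*(-9) = -3 + 27 = 24)
X(M, u) = 192 + M + u
(-33 - 3*(-22)) + X(m, 8) = (-33 - 3*(-22)) + (192 + 24 + 8) = (-33 + 66) + 224 = 33 + 224 = 257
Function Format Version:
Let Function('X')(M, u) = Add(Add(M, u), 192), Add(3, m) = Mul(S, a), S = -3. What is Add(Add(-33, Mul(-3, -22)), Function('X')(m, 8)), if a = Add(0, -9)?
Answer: 257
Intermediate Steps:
a = -9
m = 24 (m = Add(-3, Mul(-3, -9)) = Add(-3, 27) = 24)
Function('X')(M, u) = Add(192, M, u)
Add(Add(-33, Mul(-3, -22)), Function('X')(m, 8)) = Add(Add(-33, Mul(-3, -22)), Add(192, 24, 8)) = Add(Add(-33, 66), 224) = Add(33, 224) = 257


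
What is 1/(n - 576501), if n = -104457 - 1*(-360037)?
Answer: -1/320921 ≈ -3.1160e-6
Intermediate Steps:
n = 255580 (n = -104457 + 360037 = 255580)
1/(n - 576501) = 1/(255580 - 576501) = 1/(-320921) = -1/320921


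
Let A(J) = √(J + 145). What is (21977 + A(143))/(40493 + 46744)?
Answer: 21977/87237 + 4*√2/29079 ≈ 0.25212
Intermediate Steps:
A(J) = √(145 + J)
(21977 + A(143))/(40493 + 46744) = (21977 + √(145 + 143))/(40493 + 46744) = (21977 + √288)/87237 = (21977 + 12*√2)*(1/87237) = 21977/87237 + 4*√2/29079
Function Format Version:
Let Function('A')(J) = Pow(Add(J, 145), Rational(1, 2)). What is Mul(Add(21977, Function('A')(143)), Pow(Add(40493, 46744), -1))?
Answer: Add(Rational(21977, 87237), Mul(Rational(4, 29079), Pow(2, Rational(1, 2)))) ≈ 0.25212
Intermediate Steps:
Function('A')(J) = Pow(Add(145, J), Rational(1, 2))
Mul(Add(21977, Function('A')(143)), Pow(Add(40493, 46744), -1)) = Mul(Add(21977, Pow(Add(145, 143), Rational(1, 2))), Pow(Add(40493, 46744), -1)) = Mul(Add(21977, Pow(288, Rational(1, 2))), Pow(87237, -1)) = Mul(Add(21977, Mul(12, Pow(2, Rational(1, 2)))), Rational(1, 87237)) = Add(Rational(21977, 87237), Mul(Rational(4, 29079), Pow(2, Rational(1, 2))))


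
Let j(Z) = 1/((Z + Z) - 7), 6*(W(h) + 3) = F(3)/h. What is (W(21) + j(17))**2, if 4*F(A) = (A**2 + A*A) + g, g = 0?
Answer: 4897369/571536 ≈ 8.5688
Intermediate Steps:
F(A) = A**2/2 (F(A) = ((A**2 + A*A) + 0)/4 = ((A**2 + A**2) + 0)/4 = (2*A**2 + 0)/4 = (2*A**2)/4 = A**2/2)
W(h) = -3 + 3/(4*h) (W(h) = -3 + (((1/2)*3**2)/h)/6 = -3 + (((1/2)*9)/h)/6 = -3 + (9/(2*h))/6 = -3 + 3/(4*h))
j(Z) = 1/(-7 + 2*Z) (j(Z) = 1/(2*Z - 7) = 1/(-7 + 2*Z))
(W(21) + j(17))**2 = ((-3 + (3/4)/21) + 1/(-7 + 2*17))**2 = ((-3 + (3/4)*(1/21)) + 1/(-7 + 34))**2 = ((-3 + 1/28) + 1/27)**2 = (-83/28 + 1/27)**2 = (-2213/756)**2 = 4897369/571536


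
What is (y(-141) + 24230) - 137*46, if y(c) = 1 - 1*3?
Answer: 17926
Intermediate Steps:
y(c) = -2 (y(c) = 1 - 3 = -2)
(y(-141) + 24230) - 137*46 = (-2 + 24230) - 137*46 = 24228 - 6302 = 17926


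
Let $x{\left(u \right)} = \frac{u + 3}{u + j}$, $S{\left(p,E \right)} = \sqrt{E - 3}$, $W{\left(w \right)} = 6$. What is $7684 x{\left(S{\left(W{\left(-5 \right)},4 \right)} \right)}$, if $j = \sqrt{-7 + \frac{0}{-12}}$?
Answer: $3842 - 3842 i \sqrt{7} \approx 3842.0 - 10165.0 i$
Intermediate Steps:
$j = i \sqrt{7}$ ($j = \sqrt{-7 + 0 \left(- \frac{1}{12}\right)} = \sqrt{-7 + 0} = \sqrt{-7} = i \sqrt{7} \approx 2.6458 i$)
$S{\left(p,E \right)} = \sqrt{-3 + E}$
$x{\left(u \right)} = \frac{3 + u}{u + i \sqrt{7}}$ ($x{\left(u \right)} = \frac{u + 3}{u + i \sqrt{7}} = \frac{3 + u}{u + i \sqrt{7}}$)
$7684 x{\left(S{\left(W{\left(-5 \right)},4 \right)} \right)} = 7684 \frac{3 + \sqrt{-3 + 4}}{\sqrt{-3 + 4} + i \sqrt{7}} = 7684 \frac{3 + \sqrt{1}}{\sqrt{1} + i \sqrt{7}} = 7684 \frac{3 + 1}{1 + i \sqrt{7}} = 7684 \frac{1}{1 + i \sqrt{7}} \cdot 4 = 7684 \frac{4}{1 + i \sqrt{7}} = \frac{30736}{1 + i \sqrt{7}}$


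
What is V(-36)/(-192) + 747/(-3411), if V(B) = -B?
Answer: -2465/6064 ≈ -0.40650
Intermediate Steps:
V(-36)/(-192) + 747/(-3411) = -1*(-36)/(-192) + 747/(-3411) = 36*(-1/192) + 747*(-1/3411) = -3/16 - 83/379 = -2465/6064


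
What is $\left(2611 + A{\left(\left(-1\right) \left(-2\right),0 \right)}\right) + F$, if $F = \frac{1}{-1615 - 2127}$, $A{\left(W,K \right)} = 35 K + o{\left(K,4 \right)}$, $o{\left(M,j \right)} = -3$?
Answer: $\frac{9759135}{3742} \approx 2608.0$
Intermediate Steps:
$A{\left(W,K \right)} = -3 + 35 K$ ($A{\left(W,K \right)} = 35 K - 3 = -3 + 35 K$)
$F = - \frac{1}{3742}$ ($F = \frac{1}{-3742} = - \frac{1}{3742} \approx -0.00026724$)
$\left(2611 + A{\left(\left(-1\right) \left(-2\right),0 \right)}\right) + F = \left(2611 + \left(-3 + 35 \cdot 0\right)\right) - \frac{1}{3742} = \left(2611 + \left(-3 + 0\right)\right) - \frac{1}{3742} = \left(2611 - 3\right) - \frac{1}{3742} = 2608 - \frac{1}{3742} = \frac{9759135}{3742}$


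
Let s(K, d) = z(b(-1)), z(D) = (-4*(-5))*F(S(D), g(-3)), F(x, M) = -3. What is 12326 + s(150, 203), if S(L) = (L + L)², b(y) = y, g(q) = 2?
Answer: 12266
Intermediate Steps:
S(L) = 4*L² (S(L) = (2*L)² = 4*L²)
z(D) = -60 (z(D) = -4*(-5)*(-3) = 20*(-3) = -60)
s(K, d) = -60
12326 + s(150, 203) = 12326 - 60 = 12266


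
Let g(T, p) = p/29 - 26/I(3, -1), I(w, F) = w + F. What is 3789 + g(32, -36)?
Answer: 109468/29 ≈ 3774.8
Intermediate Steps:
I(w, F) = F + w
g(T, p) = -13 + p/29 (g(T, p) = p/29 - 26/(-1 + 3) = p*(1/29) - 26/2 = p/29 - 26*1/2 = p/29 - 13 = -13 + p/29)
3789 + g(32, -36) = 3789 + (-13 + (1/29)*(-36)) = 3789 + (-13 - 36/29) = 3789 - 413/29 = 109468/29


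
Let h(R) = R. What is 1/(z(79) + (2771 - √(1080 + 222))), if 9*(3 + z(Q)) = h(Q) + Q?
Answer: 112815/314199719 + 81*√1302/628399438 ≈ 0.00036371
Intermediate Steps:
z(Q) = -3 + 2*Q/9 (z(Q) = -3 + (Q + Q)/9 = -3 + (2*Q)/9 = -3 + 2*Q/9)
1/(z(79) + (2771 - √(1080 + 222))) = 1/((-3 + (2/9)*79) + (2771 - √(1080 + 222))) = 1/((-3 + 158/9) + (2771 - √1302)) = 1/(131/9 + (2771 - √1302)) = 1/(25070/9 - √1302)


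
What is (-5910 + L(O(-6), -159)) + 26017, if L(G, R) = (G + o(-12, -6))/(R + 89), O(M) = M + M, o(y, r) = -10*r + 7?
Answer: 281487/14 ≈ 20106.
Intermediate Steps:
o(y, r) = 7 - 10*r
O(M) = 2*M
L(G, R) = (67 + G)/(89 + R) (L(G, R) = (G + (7 - 10*(-6)))/(R + 89) = (G + (7 + 60))/(89 + R) = (G + 67)/(89 + R) = (67 + G)/(89 + R))
(-5910 + L(O(-6), -159)) + 26017 = (-5910 + (67 + 2*(-6))/(89 - 159)) + 26017 = (-5910 + (67 - 12)/(-70)) + 26017 = (-5910 - 1/70*55) + 26017 = (-5910 - 11/14) + 26017 = -82751/14 + 26017 = 281487/14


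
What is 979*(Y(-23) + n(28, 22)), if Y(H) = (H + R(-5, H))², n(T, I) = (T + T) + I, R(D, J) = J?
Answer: 2147926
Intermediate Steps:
n(T, I) = I + 2*T (n(T, I) = 2*T + I = I + 2*T)
Y(H) = 4*H² (Y(H) = (H + H)² = (2*H)² = 4*H²)
979*(Y(-23) + n(28, 22)) = 979*(4*(-23)² + (22 + 2*28)) = 979*(4*529 + (22 + 56)) = 979*(2116 + 78) = 979*2194 = 2147926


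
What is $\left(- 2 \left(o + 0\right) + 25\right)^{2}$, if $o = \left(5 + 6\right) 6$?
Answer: $11449$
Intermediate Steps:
$o = 66$ ($o = 11 \cdot 6 = 66$)
$\left(- 2 \left(o + 0\right) + 25\right)^{2} = \left(- 2 \left(66 + 0\right) + 25\right)^{2} = \left(\left(-2\right) 66 + 25\right)^{2} = \left(-132 + 25\right)^{2} = \left(-107\right)^{2} = 11449$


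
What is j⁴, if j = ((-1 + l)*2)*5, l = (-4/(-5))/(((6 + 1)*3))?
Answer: 1664966416/194481 ≈ 8561.1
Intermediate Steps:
l = 4/105 (l = (-4*(-⅕))/((7*3)) = (⅘)/21 = (⅘)*(1/21) = 4/105 ≈ 0.038095)
j = -202/21 (j = ((-1 + 4/105)*2)*5 = -101/105*2*5 = -202/105*5 = -202/21 ≈ -9.6190)
j⁴ = (-202/21)⁴ = 1664966416/194481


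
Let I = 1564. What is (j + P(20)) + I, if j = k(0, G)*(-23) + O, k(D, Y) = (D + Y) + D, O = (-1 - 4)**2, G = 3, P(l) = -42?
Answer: 1478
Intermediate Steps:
O = 25 (O = (-5)**2 = 25)
k(D, Y) = Y + 2*D
j = -44 (j = (3 + 2*0)*(-23) + 25 = (3 + 0)*(-23) + 25 = 3*(-23) + 25 = -69 + 25 = -44)
(j + P(20)) + I = (-44 - 42) + 1564 = -86 + 1564 = 1478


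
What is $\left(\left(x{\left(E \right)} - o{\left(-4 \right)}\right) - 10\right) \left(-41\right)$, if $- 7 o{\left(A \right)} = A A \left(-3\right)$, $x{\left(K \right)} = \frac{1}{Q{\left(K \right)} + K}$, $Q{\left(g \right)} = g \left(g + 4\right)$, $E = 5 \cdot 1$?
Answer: $\frac{241613}{350} \approx 690.32$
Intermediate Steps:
$E = 5$
$Q{\left(g \right)} = g \left(4 + g\right)$
$x{\left(K \right)} = \frac{1}{K + K \left(4 + K\right)}$ ($x{\left(K \right)} = \frac{1}{K \left(4 + K\right) + K} = \frac{1}{K + K \left(4 + K\right)}$)
$o{\left(A \right)} = \frac{3 A^{2}}{7}$ ($o{\left(A \right)} = - \frac{A A \left(-3\right)}{7} = - \frac{A^{2} \left(-3\right)}{7} = - \frac{\left(-3\right) A^{2}}{7} = \frac{3 A^{2}}{7}$)
$\left(\left(x{\left(E \right)} - o{\left(-4 \right)}\right) - 10\right) \left(-41\right) = \left(\left(\frac{1}{5 \left(5 + 5\right)} - \frac{3 \left(-4\right)^{2}}{7}\right) - 10\right) \left(-41\right) = \left(\left(\frac{1}{5 \cdot 10} - \frac{3}{7} \cdot 16\right) - 10\right) \left(-41\right) = \left(\left(\frac{1}{5} \cdot \frac{1}{10} - \frac{48}{7}\right) - 10\right) \left(-41\right) = \left(\left(\frac{1}{50} - \frac{48}{7}\right) - 10\right) \left(-41\right) = \left(- \frac{2393}{350} - 10\right) \left(-41\right) = \left(- \frac{5893}{350}\right) \left(-41\right) = \frac{241613}{350}$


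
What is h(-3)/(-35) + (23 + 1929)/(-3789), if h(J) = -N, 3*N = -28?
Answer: -14812/18945 ≈ -0.78184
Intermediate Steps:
N = -28/3 (N = (⅓)*(-28) = -28/3 ≈ -9.3333)
h(J) = 28/3 (h(J) = -1*(-28/3) = 28/3)
h(-3)/(-35) + (23 + 1929)/(-3789) = (28/3)/(-35) + (23 + 1929)/(-3789) = (28/3)*(-1/35) + 1952*(-1/3789) = -4/15 - 1952/3789 = -14812/18945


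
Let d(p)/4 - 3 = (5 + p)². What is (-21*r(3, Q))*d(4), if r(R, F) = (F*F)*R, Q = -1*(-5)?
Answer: -529200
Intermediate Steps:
Q = 5
r(R, F) = R*F² (r(R, F) = F²*R = R*F²)
d(p) = 12 + 4*(5 + p)²
(-21*r(3, Q))*d(4) = (-63*5²)*(12 + 4*(5 + 4)²) = (-63*25)*(12 + 4*9²) = (-21*75)*(12 + 4*81) = -1575*(12 + 324) = -1575*336 = -529200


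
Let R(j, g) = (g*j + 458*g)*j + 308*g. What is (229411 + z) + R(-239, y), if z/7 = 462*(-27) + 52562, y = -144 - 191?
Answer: 17941082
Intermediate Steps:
y = -335
z = 280616 (z = 7*(462*(-27) + 52562) = 7*(-12474 + 52562) = 7*40088 = 280616)
R(j, g) = 308*g + j*(458*g + g*j) (R(j, g) = (458*g + g*j)*j + 308*g = j*(458*g + g*j) + 308*g = 308*g + j*(458*g + g*j))
(229411 + z) + R(-239, y) = (229411 + 280616) - 335*(308 + (-239)² + 458*(-239)) = 510027 - 335*(308 + 57121 - 109462) = 510027 - 335*(-52033) = 510027 + 17431055 = 17941082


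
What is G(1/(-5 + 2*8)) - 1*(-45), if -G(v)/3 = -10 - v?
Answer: 828/11 ≈ 75.273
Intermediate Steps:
G(v) = 30 + 3*v (G(v) = -3*(-10 - v) = 30 + 3*v)
G(1/(-5 + 2*8)) - 1*(-45) = (30 + 3/(-5 + 2*8)) - 1*(-45) = (30 + 3/(-5 + 16)) + 45 = (30 + 3/11) + 45 = 333/11 + 45 = 828/11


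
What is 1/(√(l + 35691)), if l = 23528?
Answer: √59219/59219 ≈ 0.0041093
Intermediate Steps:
1/(√(l + 35691)) = 1/(√(23528 + 35691)) = 1/(√59219) = √59219/59219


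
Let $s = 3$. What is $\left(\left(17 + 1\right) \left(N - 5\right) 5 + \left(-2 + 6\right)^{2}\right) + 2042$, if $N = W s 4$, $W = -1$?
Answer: $528$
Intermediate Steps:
$N = -12$ ($N = \left(-1\right) 3 \cdot 4 = \left(-3\right) 4 = -12$)
$\left(\left(17 + 1\right) \left(N - 5\right) 5 + \left(-2 + 6\right)^{2}\right) + 2042 = \left(\left(17 + 1\right) \left(-12 - 5\right) 5 + \left(-2 + 6\right)^{2}\right) + 2042 = \left(18 \left(\left(-17\right) 5\right) + 4^{2}\right) + 2042 = \left(18 \left(-85\right) + 16\right) + 2042 = \left(-1530 + 16\right) + 2042 = -1514 + 2042 = 528$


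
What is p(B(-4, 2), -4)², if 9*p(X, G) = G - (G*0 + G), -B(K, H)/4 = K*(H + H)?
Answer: 0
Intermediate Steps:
B(K, H) = -8*H*K (B(K, H) = -4*K*(H + H) = -4*K*2*H = -8*H*K)
p(X, G) = 0 (p(X, G) = (G - (G*0 + G))/9 = (G - (0 + G))/9 = (G - G)/9 = (⅑)*0 = 0)
p(B(-4, 2), -4)² = 0² = 0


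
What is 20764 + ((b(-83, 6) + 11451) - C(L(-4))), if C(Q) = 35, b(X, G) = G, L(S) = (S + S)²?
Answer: 32186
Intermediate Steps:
L(S) = 4*S² (L(S) = (2*S)² = 4*S²)
20764 + ((b(-83, 6) + 11451) - C(L(-4))) = 20764 + ((6 + 11451) - 1*35) = 20764 + (11457 - 35) = 20764 + 11422 = 32186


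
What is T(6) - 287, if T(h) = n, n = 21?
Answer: -266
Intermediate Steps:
T(h) = 21
T(6) - 287 = 21 - 287 = -266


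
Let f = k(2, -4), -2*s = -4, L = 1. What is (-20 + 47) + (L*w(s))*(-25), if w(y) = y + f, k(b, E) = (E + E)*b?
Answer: 377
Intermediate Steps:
s = 2 (s = -½*(-4) = 2)
k(b, E) = 2*E*b (k(b, E) = (2*E)*b = 2*E*b)
f = -16 (f = 2*(-4)*2 = -16)
w(y) = -16 + y (w(y) = y - 16 = -16 + y)
(-20 + 47) + (L*w(s))*(-25) = (-20 + 47) + (1*(-16 + 2))*(-25) = 27 + (1*(-14))*(-25) = 27 - 14*(-25) = 27 + 350 = 377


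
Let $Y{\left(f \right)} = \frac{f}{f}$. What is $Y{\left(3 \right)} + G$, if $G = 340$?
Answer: $341$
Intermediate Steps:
$Y{\left(f \right)} = 1$
$Y{\left(3 \right)} + G = 1 + 340 = 341$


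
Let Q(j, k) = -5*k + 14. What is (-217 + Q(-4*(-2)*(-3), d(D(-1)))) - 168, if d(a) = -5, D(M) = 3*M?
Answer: -346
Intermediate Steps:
Q(j, k) = 14 - 5*k
(-217 + Q(-4*(-2)*(-3), d(D(-1)))) - 168 = (-217 + (14 - 5*(-5))) - 168 = (-217 + (14 + 25)) - 168 = (-217 + 39) - 168 = -178 - 168 = -346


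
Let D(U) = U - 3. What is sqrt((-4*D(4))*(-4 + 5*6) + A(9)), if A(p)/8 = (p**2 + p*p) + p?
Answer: 4*sqrt(79) ≈ 35.553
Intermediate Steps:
D(U) = -3 + U
A(p) = 8*p + 16*p**2 (A(p) = 8*((p**2 + p*p) + p) = 8*((p**2 + p**2) + p) = 8*(2*p**2 + p) = 8*(p + 2*p**2) = 8*p + 16*p**2)
sqrt((-4*D(4))*(-4 + 5*6) + A(9)) = sqrt((-4*(-3 + 4))*(-4 + 5*6) + 8*9*(1 + 2*9)) = sqrt((-4*1)*(-4 + 30) + 8*9*(1 + 18)) = sqrt(-4*26 + 8*9*19) = sqrt(-104 + 1368) = sqrt(1264) = 4*sqrt(79)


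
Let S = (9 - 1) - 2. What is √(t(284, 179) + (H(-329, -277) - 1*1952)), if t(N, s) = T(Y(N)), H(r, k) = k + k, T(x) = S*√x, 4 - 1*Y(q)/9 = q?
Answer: √(-2506 + 36*I*√70) ≈ 3.003 + 50.15*I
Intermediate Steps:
S = 6 (S = 8 - 2 = 6)
Y(q) = 36 - 9*q
T(x) = 6*√x
H(r, k) = 2*k
t(N, s) = 6*√(36 - 9*N)
√(t(284, 179) + (H(-329, -277) - 1*1952)) = √(18*√(4 - 1*284) + (2*(-277) - 1*1952)) = √(18*√(4 - 284) + (-554 - 1952)) = √(18*√(-280) - 2506) = √(18*(2*I*√70) - 2506) = √(36*I*√70 - 2506) = √(-2506 + 36*I*√70)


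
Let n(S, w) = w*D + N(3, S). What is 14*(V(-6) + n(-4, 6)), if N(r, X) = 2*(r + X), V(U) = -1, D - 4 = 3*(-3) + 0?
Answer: -462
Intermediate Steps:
D = -5 (D = 4 + (3*(-3) + 0) = 4 + (-9 + 0) = 4 - 9 = -5)
N(r, X) = 2*X + 2*r (N(r, X) = 2*(X + r) = 2*X + 2*r)
n(S, w) = 6 - 5*w + 2*S (n(S, w) = w*(-5) + (2*S + 2*3) = -5*w + (2*S + 6) = -5*w + (6 + 2*S) = 6 - 5*w + 2*S)
14*(V(-6) + n(-4, 6)) = 14*(-1 + (6 - 5*6 + 2*(-4))) = 14*(-1 + (6 - 30 - 8)) = 14*(-1 - 32) = 14*(-33) = -462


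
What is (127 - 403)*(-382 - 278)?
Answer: 182160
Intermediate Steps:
(127 - 403)*(-382 - 278) = -276*(-660) = 182160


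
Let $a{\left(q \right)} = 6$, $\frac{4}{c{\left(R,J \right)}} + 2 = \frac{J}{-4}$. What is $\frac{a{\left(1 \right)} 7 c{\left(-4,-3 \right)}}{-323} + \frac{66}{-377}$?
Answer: $\frac{146754}{608855} \approx 0.24103$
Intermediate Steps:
$c{\left(R,J \right)} = \frac{4}{-2 - \frac{J}{4}}$ ($c{\left(R,J \right)} = \frac{4}{-2 + \frac{J}{-4}} = \frac{4}{-2 + J \left(- \frac{1}{4}\right)} = \frac{4}{-2 - \frac{J}{4}}$)
$\frac{a{\left(1 \right)} 7 c{\left(-4,-3 \right)}}{-323} + \frac{66}{-377} = \frac{6 \cdot 7 \left(- \frac{16}{8 - 3}\right)}{-323} + \frac{66}{-377} = 42 \left(- \frac{16}{5}\right) \left(- \frac{1}{323}\right) + 66 \left(- \frac{1}{377}\right) = 42 \left(\left(-16\right) \frac{1}{5}\right) \left(- \frac{1}{323}\right) - \frac{66}{377} = 42 \left(- \frac{16}{5}\right) \left(- \frac{1}{323}\right) - \frac{66}{377} = \left(- \frac{672}{5}\right) \left(- \frac{1}{323}\right) - \frac{66}{377} = \frac{672}{1615} - \frac{66}{377} = \frac{146754}{608855}$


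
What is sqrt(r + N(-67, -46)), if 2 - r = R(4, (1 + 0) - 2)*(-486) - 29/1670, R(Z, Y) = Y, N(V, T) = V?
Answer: I*sqrt(1536635470)/1670 ≈ 23.473*I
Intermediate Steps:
r = -808251/1670 (r = 2 - (((1 + 0) - 2)*(-486) - 29/1670) = 2 - ((1 - 2)*(-486) - 29/1670) = 2 - (-1*(-486) - 1*29/1670) = 2 - (486 - 29/1670) = 2 - 1*811591/1670 = 2 - 811591/1670 = -808251/1670 ≈ -483.98)
sqrt(r + N(-67, -46)) = sqrt(-808251/1670 - 67) = sqrt(-920141/1670) = I*sqrt(1536635470)/1670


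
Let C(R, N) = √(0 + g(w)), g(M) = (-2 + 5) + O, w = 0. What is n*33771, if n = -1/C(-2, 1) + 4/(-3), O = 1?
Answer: -123827/2 ≈ -61914.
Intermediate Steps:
g(M) = 4 (g(M) = (-2 + 5) + 1 = 3 + 1 = 4)
C(R, N) = 2 (C(R, N) = √(0 + 4) = √4 = 2)
n = -11/6 (n = -1/2 + 4/(-3) = -1*½ + 4*(-⅓) = -½ - 4/3 = -11/6 ≈ -1.8333)
n*33771 = -11/6*33771 = -123827/2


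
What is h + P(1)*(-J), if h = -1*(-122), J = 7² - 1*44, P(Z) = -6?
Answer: 152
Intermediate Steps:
J = 5 (J = 49 - 44 = 5)
h = 122
h + P(1)*(-J) = 122 - (-6)*5 = 122 - 6*(-5) = 122 + 30 = 152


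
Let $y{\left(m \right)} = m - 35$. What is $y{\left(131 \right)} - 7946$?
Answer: $-7850$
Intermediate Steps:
$y{\left(m \right)} = -35 + m$
$y{\left(131 \right)} - 7946 = \left(-35 + 131\right) - 7946 = 96 - 7946 = -7850$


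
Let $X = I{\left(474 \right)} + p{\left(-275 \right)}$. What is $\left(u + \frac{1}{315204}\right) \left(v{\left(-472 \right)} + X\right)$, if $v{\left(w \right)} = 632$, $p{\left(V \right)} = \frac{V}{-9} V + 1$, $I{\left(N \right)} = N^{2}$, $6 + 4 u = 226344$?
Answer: $\frac{8704498031400821}{709209} \approx 1.2274 \cdot 10^{10}$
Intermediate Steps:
$u = \frac{113169}{2}$ ($u = - \frac{3}{2} + \frac{1}{4} \cdot 226344 = - \frac{3}{2} + 56586 = \frac{113169}{2} \approx 56585.0$)
$p{\left(V \right)} = 1 - \frac{V^{2}}{9}$ ($p{\left(V \right)} = V \left(- \frac{1}{9}\right) V + 1 = - \frac{V}{9} V + 1 = - \frac{V^{2}}{9} + 1 = 1 - \frac{V^{2}}{9}$)
$X = \frac{1946468}{9}$ ($X = 474^{2} + \left(1 - \frac{\left(-275\right)^{2}}{9}\right) = 224676 + \left(1 - \frac{75625}{9}\right) = 224676 - \frac{75616}{9} = \frac{1946468}{9} \approx 2.1627 \cdot 10^{5}$)
$\left(u + \frac{1}{315204}\right) \left(v{\left(-472 \right)} + X\right) = \left(\frac{113169}{2} + \frac{1}{315204}\right) \left(632 + \frac{1946468}{9}\right) = \left(\frac{113169}{2} + \frac{1}{315204}\right) \frac{1952156}{9} = \frac{17835660739}{315204} \cdot \frac{1952156}{9} = \frac{8704498031400821}{709209}$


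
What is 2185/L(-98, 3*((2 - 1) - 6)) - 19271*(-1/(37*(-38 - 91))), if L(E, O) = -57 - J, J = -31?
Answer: -10930051/124098 ≈ -88.076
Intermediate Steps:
L(E, O) = -26 (L(E, O) = -57 - 1*(-31) = -57 + 31 = -26)
2185/L(-98, 3*((2 - 1) - 6)) - 19271*(-1/(37*(-38 - 91))) = 2185/(-26) - 19271*(-1/(37*(-38 - 91))) = 2185*(-1/26) - 19271/((-129*(-37))) = -2185/26 - 19271/4773 = -10930051/124098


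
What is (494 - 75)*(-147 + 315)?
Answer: 70392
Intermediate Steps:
(494 - 75)*(-147 + 315) = 419*168 = 70392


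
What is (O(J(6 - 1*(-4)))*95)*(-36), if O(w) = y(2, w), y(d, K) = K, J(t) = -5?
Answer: 17100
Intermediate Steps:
O(w) = w
(O(J(6 - 1*(-4)))*95)*(-36) = -5*95*(-36) = -475*(-36) = 17100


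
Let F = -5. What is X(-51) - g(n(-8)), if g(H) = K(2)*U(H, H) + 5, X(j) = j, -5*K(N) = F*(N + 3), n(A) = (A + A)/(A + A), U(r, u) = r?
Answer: -61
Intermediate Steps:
n(A) = 1 (n(A) = (2*A)/((2*A)) = (2*A)*(1/(2*A)) = 1)
K(N) = 3 + N (K(N) = -(-1)*(N + 3) = -(-1)*(3 + N) = -(-15 - 5*N)/5 = 3 + N)
g(H) = 5 + 5*H (g(H) = (3 + 2)*H + 5 = 5*H + 5 = 5 + 5*H)
X(-51) - g(n(-8)) = -51 - (5 + 5*1) = -51 - (5 + 5) = -51 - 1*10 = -51 - 10 = -61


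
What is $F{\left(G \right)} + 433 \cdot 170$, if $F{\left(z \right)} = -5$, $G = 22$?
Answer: $73605$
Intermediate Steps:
$F{\left(G \right)} + 433 \cdot 170 = -5 + 433 \cdot 170 = -5 + 73610 = 73605$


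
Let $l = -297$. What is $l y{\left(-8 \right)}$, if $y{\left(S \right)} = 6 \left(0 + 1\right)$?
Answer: $-1782$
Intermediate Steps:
$y{\left(S \right)} = 6$ ($y{\left(S \right)} = 6 \cdot 1 = 6$)
$l y{\left(-8 \right)} = \left(-297\right) 6 = -1782$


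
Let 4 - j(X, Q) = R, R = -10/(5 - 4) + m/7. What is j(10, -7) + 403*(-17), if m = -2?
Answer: -47857/7 ≈ -6836.7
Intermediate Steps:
R = -72/7 (R = -10/(5 - 4) - 2/7 = -10/1 - 2*1/7 = -10*1 - 2/7 = -10 - 2/7 = -72/7 ≈ -10.286)
j(X, Q) = 100/7 (j(X, Q) = 4 - 1*(-72/7) = 4 + 72/7 = 100/7)
j(10, -7) + 403*(-17) = 100/7 + 403*(-17) = 100/7 - 6851 = -47857/7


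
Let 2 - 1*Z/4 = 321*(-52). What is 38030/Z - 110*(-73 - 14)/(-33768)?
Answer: 3360160/11744229 ≈ 0.28611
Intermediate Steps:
Z = 66776 (Z = 8 - 1284*(-52) = 8 - 4*(-16692) = 8 + 66768 = 66776)
38030/Z - 110*(-73 - 14)/(-33768) = 38030/66776 - 110*(-73 - 14)/(-33768) = 38030*(1/66776) - 110*(-87)*(-1/33768) = 19015/33388 + 9570*(-1/33768) = 19015/33388 - 1595/5628 = 3360160/11744229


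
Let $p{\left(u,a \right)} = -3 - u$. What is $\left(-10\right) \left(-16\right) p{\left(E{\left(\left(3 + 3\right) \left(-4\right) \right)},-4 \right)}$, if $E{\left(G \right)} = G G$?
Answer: $-92640$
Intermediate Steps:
$E{\left(G \right)} = G^{2}$
$\left(-10\right) \left(-16\right) p{\left(E{\left(\left(3 + 3\right) \left(-4\right) \right)},-4 \right)} = \left(-10\right) \left(-16\right) \left(-3 - \left(\left(3 + 3\right) \left(-4\right)\right)^{2}\right) = 160 \left(-3 - \left(6 \left(-4\right)\right)^{2}\right) = 160 \left(-3 - \left(-24\right)^{2}\right) = 160 \left(-3 - 576\right) = 160 \left(-579\right) = -92640$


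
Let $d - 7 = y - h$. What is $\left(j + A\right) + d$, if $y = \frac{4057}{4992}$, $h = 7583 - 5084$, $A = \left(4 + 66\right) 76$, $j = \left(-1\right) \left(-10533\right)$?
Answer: $\frac{66702169}{4992} \approx 13362.0$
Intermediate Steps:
$j = 10533$
$A = 5320$ ($A = 70 \cdot 76 = 5320$)
$h = 2499$
$y = \frac{4057}{4992}$ ($y = 4057 \cdot \frac{1}{4992} = \frac{4057}{4992} \approx 0.8127$)
$d = - \frac{12436007}{4992}$ ($d = 7 + \left(\frac{4057}{4992} - 2499\right) = 7 - \frac{12470951}{4992} = - \frac{12436007}{4992} \approx -2491.2$)
$\left(j + A\right) + d = \left(10533 + 5320\right) - \frac{12436007}{4992} = 15853 - \frac{12436007}{4992} = \frac{66702169}{4992}$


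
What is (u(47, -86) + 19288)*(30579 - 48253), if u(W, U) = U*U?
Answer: -471613016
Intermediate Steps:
u(W, U) = U²
(u(47, -86) + 19288)*(30579 - 48253) = ((-86)² + 19288)*(30579 - 48253) = (7396 + 19288)*(-17674) = 26684*(-17674) = -471613016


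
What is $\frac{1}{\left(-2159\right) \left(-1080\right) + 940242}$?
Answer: $\frac{1}{3271962} \approx 3.0563 \cdot 10^{-7}$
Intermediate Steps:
$\frac{1}{\left(-2159\right) \left(-1080\right) + 940242} = \frac{1}{2331720 + 940242} = \frac{1}{3271962}$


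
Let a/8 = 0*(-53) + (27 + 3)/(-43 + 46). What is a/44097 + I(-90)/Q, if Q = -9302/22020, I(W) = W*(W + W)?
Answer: -7865228741920/205095147 ≈ -38349.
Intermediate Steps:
I(W) = 2*W**2 (I(W) = W*(2*W) = 2*W**2)
a = 80 (a = 8*(0*(-53) + (27 + 3)/(-43 + 46)) = 8*(0 + 30/3) = 8*(0 + 30*(1/3)) = 8*(0 + 10) = 8*10 = 80)
Q = -4651/11010 (Q = -9302*1/22020 = -4651/11010 ≈ -0.42243)
a/44097 + I(-90)/Q = 80/44097 + (2*(-90)**2)/(-4651/11010) = 80*(1/44097) + (2*8100)*(-11010/4651) = 80/44097 + 16200*(-11010/4651) = 80/44097 - 178362000/4651 = -7865228741920/205095147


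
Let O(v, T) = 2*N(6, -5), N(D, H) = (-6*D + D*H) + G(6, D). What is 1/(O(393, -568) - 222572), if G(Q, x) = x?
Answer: -1/222692 ≈ -4.4905e-6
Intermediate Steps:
N(D, H) = -5*D + D*H (N(D, H) = (-6*D + D*H) + D = -5*D + D*H)
O(v, T) = -120 (O(v, T) = 2*(6*(-5 - 5)) = 2*(6*(-10)) = 2*(-60) = -120)
1/(O(393, -568) - 222572) = 1/(-120 - 222572) = 1/(-222692) = -1/222692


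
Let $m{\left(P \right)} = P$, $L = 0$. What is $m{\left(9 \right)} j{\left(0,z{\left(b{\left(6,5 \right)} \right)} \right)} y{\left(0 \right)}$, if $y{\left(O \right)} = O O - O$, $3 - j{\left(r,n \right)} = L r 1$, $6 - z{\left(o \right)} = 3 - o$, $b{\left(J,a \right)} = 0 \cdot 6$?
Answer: $0$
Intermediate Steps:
$b{\left(J,a \right)} = 0$
$z{\left(o \right)} = 3 + o$ ($z{\left(o \right)} = 6 - \left(3 - o\right) = 6 + \left(-3 + o\right) = 3 + o$)
$j{\left(r,n \right)} = 3$ ($j{\left(r,n \right)} = 3 - 0 r 1 = 3 - 0 \cdot 1 = 3 - 0 = 3 + 0 = 3$)
$y{\left(O \right)} = O^{2} - O$
$m{\left(9 \right)} j{\left(0,z{\left(b{\left(6,5 \right)} \right)} \right)} y{\left(0 \right)} = 9 \cdot 3 \cdot 0 \left(-1 + 0\right) = 27 \cdot 0 \left(-1\right) = 27 \cdot 0 = 0$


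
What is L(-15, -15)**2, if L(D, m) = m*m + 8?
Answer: 54289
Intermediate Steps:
L(D, m) = 8 + m**2 (L(D, m) = m**2 + 8 = 8 + m**2)
L(-15, -15)**2 = (8 + (-15)**2)**2 = (8 + 225)**2 = 233**2 = 54289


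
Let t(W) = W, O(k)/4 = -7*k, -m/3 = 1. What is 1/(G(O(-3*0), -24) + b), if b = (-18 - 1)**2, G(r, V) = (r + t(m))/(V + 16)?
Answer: 8/2891 ≈ 0.0027672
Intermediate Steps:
m = -3 (m = -3*1 = -3)
O(k) = -28*k (O(k) = 4*(-7*k) = -28*k)
G(r, V) = (-3 + r)/(16 + V) (G(r, V) = (r - 3)/(V + 16) = (-3 + r)/(16 + V))
b = 361 (b = (-19)**2 = 361)
1/(G(O(-3*0), -24) + b) = 1/((-3 - (-84)*0)/(16 - 24) + 361) = 1/((-3 - 28*0)/(-8) + 361) = 1/(-(-3 + 0)/8 + 361) = 1/(-1/8*(-3) + 361) = 1/(3/8 + 361) = 1/(2891/8) = 8/2891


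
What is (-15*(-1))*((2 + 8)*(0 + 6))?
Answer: 900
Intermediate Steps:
(-15*(-1))*((2 + 8)*(0 + 6)) = 15*(10*6) = 15*60 = 900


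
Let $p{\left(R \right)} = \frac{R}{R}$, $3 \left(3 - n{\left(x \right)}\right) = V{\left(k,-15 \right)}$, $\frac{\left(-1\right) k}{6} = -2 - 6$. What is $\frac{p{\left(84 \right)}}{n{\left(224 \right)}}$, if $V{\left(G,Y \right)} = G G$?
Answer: $- \frac{1}{765} \approx -0.0013072$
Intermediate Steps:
$k = 48$ ($k = - 6 \left(-2 - 6\right) = \left(-6\right) \left(-8\right) = 48$)
$V{\left(G,Y \right)} = G^{2}$
$n{\left(x \right)} = -765$ ($n{\left(x \right)} = 3 - \frac{48^{2}}{3} = 3 - 768 = -765$)
$p{\left(R \right)} = 1$
$\frac{p{\left(84 \right)}}{n{\left(224 \right)}} = 1 \frac{1}{-765} = 1 \left(- \frac{1}{765}\right) = - \frac{1}{765}$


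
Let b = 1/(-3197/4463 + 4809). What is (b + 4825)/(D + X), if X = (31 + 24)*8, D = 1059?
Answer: 103541464713/32167595630 ≈ 3.2188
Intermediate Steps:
X = 440 (X = 55*8 = 440)
b = 4463/21459370 (b = 1/(-3197*1/4463 + 4809) = 1/(-3197/4463 + 4809) = 1/(21459370/4463) = 4463/21459370 ≈ 0.00020797)
(b + 4825)/(D + X) = (4463/21459370 + 4825)/(1059 + 440) = (103541464713/21459370)/1499 = (103541464713/21459370)*(1/1499) = 103541464713/32167595630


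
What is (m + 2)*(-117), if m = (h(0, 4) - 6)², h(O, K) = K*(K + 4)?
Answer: -79326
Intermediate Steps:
h(O, K) = K*(4 + K)
m = 676 (m = (4*(4 + 4) - 6)² = (4*8 - 6)² = (32 - 6)² = 26² = 676)
(m + 2)*(-117) = (676 + 2)*(-117) = 678*(-117) = -79326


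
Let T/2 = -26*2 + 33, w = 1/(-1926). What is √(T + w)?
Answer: I*√15662446/642 ≈ 6.1645*I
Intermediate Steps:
w = -1/1926 ≈ -0.00051921
T = -38 (T = 2*(-26*2 + 33) = 2*(-52 + 33) = 2*(-19) = -38)
√(T + w) = √(-38 - 1/1926) = √(-73189/1926) = I*√15662446/642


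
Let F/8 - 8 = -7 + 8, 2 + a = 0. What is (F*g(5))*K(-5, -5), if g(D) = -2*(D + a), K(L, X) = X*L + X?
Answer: -8640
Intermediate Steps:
a = -2 (a = -2 + 0 = -2)
K(L, X) = X + L*X (K(L, X) = L*X + X = X + L*X)
F = 72 (F = 64 + 8*(-7 + 8) = 64 + 8*1 = 64 + 8 = 72)
g(D) = 4 - 2*D (g(D) = -2*(D - 2) = -2*(-2 + D) = 4 - 2*D)
(F*g(5))*K(-5, -5) = (72*(4 - 2*5))*(-5*(1 - 5)) = (72*(4 - 10))*(-5*(-4)) = (72*(-6))*20 = -432*20 = -8640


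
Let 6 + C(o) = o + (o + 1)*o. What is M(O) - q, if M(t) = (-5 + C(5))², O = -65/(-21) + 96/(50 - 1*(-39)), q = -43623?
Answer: 44199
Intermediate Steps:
C(o) = -6 + o + o*(1 + o) (C(o) = -6 + (o + (o + 1)*o) = -6 + (o + (1 + o)*o) = -6 + (o + o*(1 + o)) = -6 + o + o*(1 + o))
O = 7801/1869 (O = -65*(-1/21) + 96/(50 + 39) = 65/21 + 96/89 = 7801/1869 ≈ 4.1739)
M(t) = 576 (M(t) = (-5 + (-6 + 5² + 2*5))² = (-5 + (-6 + 25 + 10))² = (-5 + 29)² = 24² = 576)
M(O) - q = 576 - 1*(-43623) = 576 + 43623 = 44199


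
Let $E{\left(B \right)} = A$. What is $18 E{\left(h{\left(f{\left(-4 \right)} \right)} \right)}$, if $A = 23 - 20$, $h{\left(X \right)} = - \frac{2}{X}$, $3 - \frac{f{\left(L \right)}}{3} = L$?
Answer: $54$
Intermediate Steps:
$f{\left(L \right)} = 9 - 3 L$
$A = 3$
$E{\left(B \right)} = 3$
$18 E{\left(h{\left(f{\left(-4 \right)} \right)} \right)} = 18 \cdot 3 = 54$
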